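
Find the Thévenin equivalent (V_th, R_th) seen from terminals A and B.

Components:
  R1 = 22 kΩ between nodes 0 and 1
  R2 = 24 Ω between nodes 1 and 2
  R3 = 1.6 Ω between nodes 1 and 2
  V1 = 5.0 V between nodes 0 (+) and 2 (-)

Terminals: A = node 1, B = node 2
Step 1 — V_th is the open-circuit voltage V_A - V_B (nothing connected across the terminals).
Nodal analysis, taking node 2 as the 0 V reference.
Source V1 fixes V_0 = 5 V.
KCL at each unknown node (sum of currents leaving = 0; resistances in Ω):
  Node 1: (V_1 - 5)/22000 + (V_1 - 0)/24 + (V_1 - 0)/1.6 = 0
Collecting terms: 0.6667 × V_1 = 0.0002273  =>  V_1 = 0.0003409 V
V_th = V_1 - V_2 = 0.0003409 - 0 = 0.0003409 V
Step 2 — R_th: zero the source — replace V1 by a short circuit (node 2 merges into node 0) — and find the resistance seen between A (node 1) and B (node 0).
Reduce the network between node 1 (A) and node 0 (B) by series/parallel combination:
  Rp1 = R1 ‖ R2 ‖ R3 (parallel, all between nodes 0 and 1) = 1/(1/22000 + 1/24 + 1/1.6) = 1.5 Ω
R_th = 1.5 Ω

Final answer: V_th = 0.0003409 V, R_th = 1.5 Ω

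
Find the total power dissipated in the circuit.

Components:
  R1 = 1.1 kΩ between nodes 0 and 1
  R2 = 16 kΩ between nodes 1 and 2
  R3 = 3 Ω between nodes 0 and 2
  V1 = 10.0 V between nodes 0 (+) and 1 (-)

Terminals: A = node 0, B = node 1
Nodal analysis, taking node 1 as the 0 V reference.
Source V1 fixes V_0 = 10 V.
KCL at each unknown node (sum of currents leaving = 0; resistances in Ω):
  Node 2: (V_2 - 0)/16000 + (V_2 - 10)/3 = 0
Collecting terms: 0.3334 × V_2 = 3.333  =>  V_2 = 9.998 V
Power in each resistor, P = (ΔV)²/R:
  P_R1 = (10 - 0)²/1100 = 0.09091 W
  P_R2 = (0 - 9.998)²/16000 = 0.006248 W
  P_R3 = (10 - 9.998)²/3 = 0.000001171 W
P_total = P_R1 + P_R2 + P_R3 = 0.09716 W

Final answer: 0.09716 W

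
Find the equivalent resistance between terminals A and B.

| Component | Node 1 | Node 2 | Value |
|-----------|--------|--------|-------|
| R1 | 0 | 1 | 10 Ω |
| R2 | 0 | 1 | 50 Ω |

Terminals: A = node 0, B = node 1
Reduce the network between node 0 (A) and node 1 (B) by series/parallel combination:
  Rp1 = R1 ‖ R2 (parallel, both between nodes 0 and 1) = 1/(1/10 + 1/50) = 8.333 Ω
R_eq = 8.333 Ω

Final answer: 8.333 Ω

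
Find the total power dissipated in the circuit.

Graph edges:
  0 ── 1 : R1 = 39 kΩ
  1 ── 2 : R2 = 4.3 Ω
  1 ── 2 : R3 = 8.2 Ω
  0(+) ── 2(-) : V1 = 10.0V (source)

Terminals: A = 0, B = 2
Nodal analysis, taking node 2 as the 0 V reference.
Source V1 fixes V_0 = 10 V.
KCL at each unknown node (sum of currents leaving = 0; resistances in Ω):
  Node 1: (V_1 - 10)/39000 + (V_1 - 0)/4.3 + (V_1 - 0)/8.2 = 0
Collecting terms: 0.3545 × V_1 = 0.0002564  =>  V_1 = 0.0007232 V
Power in each resistor, P = (ΔV)²/R:
  P_R1 = (10 - 0.0007232)²/39000 = 0.002564 W
  P_R2 = (0.0007232 - 0)²/4.3 = 0.0000001216 W
  P_R3 = (0.0007232 - 0)²/8.2 = 0.00000006379 W
P_total = P_R1 + P_R2 + P_R3 = 0.002564 W

Final answer: 0.002564 W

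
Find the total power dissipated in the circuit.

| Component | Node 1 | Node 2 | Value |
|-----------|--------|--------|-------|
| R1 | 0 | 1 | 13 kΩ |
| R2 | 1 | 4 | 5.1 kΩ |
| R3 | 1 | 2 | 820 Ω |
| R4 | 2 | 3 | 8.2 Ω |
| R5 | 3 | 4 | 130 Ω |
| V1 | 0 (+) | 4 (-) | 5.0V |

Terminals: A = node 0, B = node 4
Nodal analysis, taking node 4 as the 0 V reference.
Source V1 fixes V_0 = 5 V.
KCL at each unknown node (sum of currents leaving = 0; resistances in Ω):
  Node 1: (V_1 - 5)/13000 + (V_1 - 0)/5100 + (V_1 - V_2)/820 = 0
  Node 2: (V_2 - V_1)/820 + (V_2 - V_3)/8.2 = 0
  Node 3: (V_3 - V_2)/8.2 + (V_3 - 0)/130 = 0
Collecting terms (coefficients in siemens):
  0.001493·V_1 - 0.00122·V_2 = 0.0003846
  0.1232·V_2 - 0.00122·V_1 - 0.122·V_3 = 0
  0.1296·V_3 - 0.122·V_2 = 0
Solving these 3 simultaneous equations (Gaussian elimination) gives:
  V_1 = 0.2921 V, V_2 = 0.04213 V, V_3 = 0.03963 V
Power in each resistor, P = (ΔV)²/R:
  P_R1 = (5 - 0.2921)²/13000 = 0.001705 W
  P_R2 = (0.2921 - 0)²/5100 = 0.00001673 W
  P_R3 = (0.2921 - 0.04213)²/820 = 0.00007621 W
  P_R4 = (0.04213 - 0.03963)²/8.2 = 0.0000007621 W
  P_R5 = (0.03963 - 0)²/130 = 0.00001208 W
P_total = P_R1 + P_R2 + P_R3 + P_R4 + P_R5 = 0.001811 W

Final answer: 0.001811 W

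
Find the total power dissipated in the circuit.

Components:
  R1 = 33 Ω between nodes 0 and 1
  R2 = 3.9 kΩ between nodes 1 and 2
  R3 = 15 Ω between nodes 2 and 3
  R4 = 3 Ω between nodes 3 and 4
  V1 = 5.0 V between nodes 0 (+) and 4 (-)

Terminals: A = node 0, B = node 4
Nodal analysis, taking node 4 as the 0 V reference.
Source V1 fixes V_0 = 5 V.
KCL at each unknown node (sum of currents leaving = 0; resistances in Ω):
  Node 1: (V_1 - 5)/33 + (V_1 - V_2)/3900 = 0
  Node 2: (V_2 - V_1)/3900 + (V_2 - V_3)/15 = 0
  Node 3: (V_3 - V_2)/15 + (V_3 - 0)/3 = 0
Collecting terms (coefficients in siemens):
  0.03056·V_1 - 0.0002564·V_2 = 0.1515
  0.06692·V_2 - 0.0002564·V_1 - 0.06667·V_3 = 0
  0.4·V_3 - 0.06667·V_2 = 0
Solving these 3 simultaneous equations (Gaussian elimination) gives:
  V_1 = 4.958 V, V_2 = 0.02278 V, V_3 = 0.003797 V
Power in each resistor, P = (ΔV)²/R:
  P_R1 = (5 - 4.958)²/33 = 0.00005285 W
  P_R2 = (4.958 - 0.02278)²/3900 = 0.006246 W
  P_R3 = (0.02278 - 0.003797)²/15 = 0.00002402 W
  P_R4 = (0.003797 - 0)²/3 = 0.000004804 W
P_total = P_R1 + P_R2 + P_R3 + P_R4 = 0.006328 W

Final answer: 0.006328 W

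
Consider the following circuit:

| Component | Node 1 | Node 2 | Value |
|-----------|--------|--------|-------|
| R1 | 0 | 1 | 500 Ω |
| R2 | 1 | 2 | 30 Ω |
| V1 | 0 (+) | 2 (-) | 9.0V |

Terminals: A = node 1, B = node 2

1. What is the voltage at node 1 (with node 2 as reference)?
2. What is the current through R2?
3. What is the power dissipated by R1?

Nodal analysis, taking node 2 as the 0 V reference.
Source V1 fixes V_0 = 9 V.
KCL at each unknown node (sum of currents leaving = 0; resistances in Ω):
  Node 1: (V_1 - 9)/500 + (V_1 - 0)/30 = 0
Collecting terms: 0.03533 × V_1 = 0.018  =>  V_1 = 0.5094 V
Part 1:
  Read off the nodal solution: V_1 = 0.5094 V
Part 2:
  I_R2 = (V_1 - V_2)/R2 = (0.5094 - 0)/30 = 0.01698 A
  Magnitude: I_R2 = 0.01698 A
Part 3:
  I_R1 = (V_0 - V_1)/R1 = (9 - 0.5094)/500 = 0.01698 A
  P_R1 = I_R1² × R1 = (0.01698)² × 500 = 0.1442 W

Final answers:
1. V_1 = 0.5094 V
2. I_R2 = 0.01698 A
3. P_R1 = 0.1442 W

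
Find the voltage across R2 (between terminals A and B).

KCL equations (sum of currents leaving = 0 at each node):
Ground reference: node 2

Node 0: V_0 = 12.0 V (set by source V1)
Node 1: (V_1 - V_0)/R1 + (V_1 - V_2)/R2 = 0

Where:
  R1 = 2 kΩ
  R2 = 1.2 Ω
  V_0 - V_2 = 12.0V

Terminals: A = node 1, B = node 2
R1 and R2 are in series across V1 (node 0 → node 1 → node 2), and the output A–B is taken across R2, so this is a voltage divider.
Series current: I = V1/(R1 + R2) = 12/(2000 + 1.2) = 12/2001 = 0.005996 A
V_R2 = I × R2 = V1 × R2/(R1 + R2) = 12 × 1.2/2001 = 0.007196 V

Final answer: 0.007196 V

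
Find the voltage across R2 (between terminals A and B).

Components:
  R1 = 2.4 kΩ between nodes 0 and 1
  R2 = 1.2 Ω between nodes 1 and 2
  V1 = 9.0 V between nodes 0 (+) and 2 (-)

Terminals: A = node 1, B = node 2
R1 and R2 are in series across V1 (node 0 → node 1 → node 2), and the output A–B is taken across R2, so this is a voltage divider.
Series current: I = V1/(R1 + R2) = 9/(2400 + 1.2) = 9/2401 = 0.003748 A
V_R2 = I × R2 = V1 × R2/(R1 + R2) = 9 × 1.2/2401 = 0.004498 V

Final answer: 0.004498 V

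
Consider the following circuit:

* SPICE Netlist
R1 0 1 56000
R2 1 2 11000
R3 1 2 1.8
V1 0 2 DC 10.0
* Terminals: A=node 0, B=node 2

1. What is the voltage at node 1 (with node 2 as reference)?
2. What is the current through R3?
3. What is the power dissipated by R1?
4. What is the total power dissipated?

Nodal analysis, taking node 2 as the 0 V reference.
Source V1 fixes V_0 = 10 V.
KCL at each unknown node (sum of currents leaving = 0; resistances in Ω):
  Node 1: (V_1 - 10)/56000 + (V_1 - 0)/11000 + (V_1 - 0)/1.8 = 0
Collecting terms: 0.5557 × V_1 = 0.0001786  =>  V_1 = 0.0003214 V
Part 1:
  Read off the nodal solution: V_1 = 0.0003214 V
Part 2:
  I_R3 = (V_1 - V_2)/R3 = (0.0003214 - 0)/1.8 = 0.0001785 A
  Magnitude: I_R3 = 0.0001785 A
Part 3:
  I_R1 = (V_0 - V_1)/R1 = (10 - 0.0003214)/56000 = 0.0001786 A
  P_R1 = I_R1² × R1 = (0.0001786)² × 56000 = 0.001786 W
Part 4:
  Power in each resistor, P = (ΔV)²/R:
    P_R1 = (10 - 0.0003214)²/56000 = 0.001786 W
    P_R2 = (0.0003214 - 0)²/11000 = 0.000000000009389 W
    P_R3 = (0.0003214 - 0)²/1.8 = 0.00000005738 W
  P_total = P_R1 + P_R2 + P_R3 = 0.001786 W

Final answers:
1. V_1 = 0.0003214 V
2. I_R3 = 0.0001785 A
3. P_R1 = 0.001786 W
4. P_total = 0.001786 W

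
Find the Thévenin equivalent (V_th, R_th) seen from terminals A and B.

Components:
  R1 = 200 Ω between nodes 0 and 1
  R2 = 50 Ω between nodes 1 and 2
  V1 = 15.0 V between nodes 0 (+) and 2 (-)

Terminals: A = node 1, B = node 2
Step 1 — V_th is the open-circuit voltage V_A - V_B (nothing connected across the terminals).
Nodal analysis, taking node 2 as the 0 V reference.
Source V1 fixes V_0 = 15 V.
KCL at each unknown node (sum of currents leaving = 0; resistances in Ω):
  Node 1: (V_1 - 15)/200 + (V_1 - 0)/50 = 0
Collecting terms: 0.025 × V_1 = 0.075  =>  V_1 = 3 V
V_th = V_1 - V_2 = 3 - 0 = 3 V
Step 2 — R_th: zero the source — replace V1 by a short circuit (node 2 merges into node 0) — and find the resistance seen between A (node 1) and B (node 0).
Reduce the network between node 1 (A) and node 0 (B) by series/parallel combination:
  Rp1 = R1 ‖ R2 (parallel, both between nodes 0 and 1) = 1/(1/200 + 1/50) = 40 Ω
R_th = 40 Ω

Final answer: V_th = 3 V, R_th = 40 Ω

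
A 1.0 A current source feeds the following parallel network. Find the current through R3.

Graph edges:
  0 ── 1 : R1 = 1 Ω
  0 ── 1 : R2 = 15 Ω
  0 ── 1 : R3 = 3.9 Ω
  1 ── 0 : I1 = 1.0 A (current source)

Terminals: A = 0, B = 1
All resistors sit directly between nodes 0 and 1, so they are in parallel and share one voltage V; the full source current 1 A splits among them.
1/R_par = 1/1 + 1/15 + 1/3.9 = 1.323 S  =>  R_par = 0.7558 Ω
V = I × R_par = 1 × 0.7558 = 0.7558 V
I_R3 = V/R3 = 0.7558/3.9 = 0.1938 A

Final answer: 0.1938 A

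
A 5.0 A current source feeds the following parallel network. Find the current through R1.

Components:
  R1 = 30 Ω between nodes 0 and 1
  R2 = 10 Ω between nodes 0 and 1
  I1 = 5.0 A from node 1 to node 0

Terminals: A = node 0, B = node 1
All resistors sit directly between nodes 0 and 1, so they are in parallel and share one voltage V; the full source current 5 A splits among them.
1/R_par = 1/30 + 1/10 = 0.1333 S  =>  R_par = 7.5 Ω
V = I × R_par = 5 × 7.5 = 37.5 V
I_R1 = V/R1 = 37.5/30 = 1.25 A

Final answer: 1.25 A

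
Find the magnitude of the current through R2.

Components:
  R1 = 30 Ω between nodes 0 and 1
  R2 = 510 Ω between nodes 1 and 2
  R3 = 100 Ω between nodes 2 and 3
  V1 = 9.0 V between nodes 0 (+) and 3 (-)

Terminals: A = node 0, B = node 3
Nodal analysis, taking node 3 as the 0 V reference.
Source V1 fixes V_0 = 9 V.
KCL at each unknown node (sum of currents leaving = 0; resistances in Ω):
  Node 1: (V_1 - 9)/30 + (V_1 - V_2)/510 = 0
  Node 2: (V_2 - V_1)/510 + (V_2 - 0)/100 = 0
Collecting terms (coefficients in siemens):
  0.03529·V_1 - 0.001961·V_2 = 0.3
  0.01196·V_2 - 0.001961·V_1 = 0
Determinant D = (0.03529)(0.01196) - (-0.001961)(-0.001961) = 0.0004183
V_1 = [(0.3)(0.01196) - (-0.001961)(0)]/D = 8.578 V
V_2 = [(0.03529)(0) - (0.3)(-0.001961)]/D = 1.406 V
I_R2 = (V_1 - V_2)/R2 = (8.578 - 1.406)/510 = 0.01406 A
|I_R2| = 0.01406 A

Final answer: |I_R2| = 0.01406 A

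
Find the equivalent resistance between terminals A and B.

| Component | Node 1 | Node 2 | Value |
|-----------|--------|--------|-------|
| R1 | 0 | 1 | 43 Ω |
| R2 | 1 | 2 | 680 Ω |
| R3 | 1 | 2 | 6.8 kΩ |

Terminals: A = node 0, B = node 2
Reduce the network between node 0 (A) and node 2 (B) by series/parallel combination:
  Rp1 = R2 ‖ R3 (parallel, both between nodes 1 and 2) = 1/(1/680 + 1/6800) = 618.2 Ω
  Rs1 = R1 + Rp1 (series, joined only at node 1) = 43 + 618.2 = 661.2 Ω
R_eq = 661.2 Ω

Final answer: 661.2 Ω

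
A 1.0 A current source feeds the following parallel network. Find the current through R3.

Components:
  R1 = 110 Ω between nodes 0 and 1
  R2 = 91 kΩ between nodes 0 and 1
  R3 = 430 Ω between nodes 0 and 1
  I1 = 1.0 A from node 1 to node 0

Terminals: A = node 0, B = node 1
All resistors sit directly between nodes 0 and 1, so they are in parallel and share one voltage V; the full source current 1 A splits among them.
1/R_par = 1/110 + 1/91000 + 1/430 = 0.01143 S  =>  R_par = 87.51 Ω
V = I × R_par = 1 × 87.51 = 87.51 V
I_R3 = V/R3 = 87.51/430 = 0.2035 A

Final answer: 0.2035 A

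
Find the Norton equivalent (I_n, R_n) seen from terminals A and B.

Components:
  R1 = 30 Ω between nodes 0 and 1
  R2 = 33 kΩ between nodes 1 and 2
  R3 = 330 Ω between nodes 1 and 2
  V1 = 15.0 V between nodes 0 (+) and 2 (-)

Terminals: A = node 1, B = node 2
Find the Thévenin equivalent first; then I_n = V_th/R_th and R_n = R_th.
Step 1 — V_th is the open-circuit voltage V_A - V_B (nothing connected across the terminals).
Nodal analysis, taking node 2 as the 0 V reference.
Source V1 fixes V_0 = 15 V.
KCL at each unknown node (sum of currents leaving = 0; resistances in Ω):
  Node 1: (V_1 - 15)/30 + (V_1 - 0)/33000 + (V_1 - 0)/330 = 0
Collecting terms: 0.03639 × V_1 = 0.5  =>  V_1 = 13.74 V
V_th = V_1 - V_2 = 13.74 - 0 = 13.74 V
Step 2 — R_th: zero the source — replace V1 by a short circuit (node 2 merges into node 0) — and find the resistance seen between A (node 1) and B (node 0).
Reduce the network between node 1 (A) and node 0 (B) by series/parallel combination:
  Rp1 = R1 ‖ R2 ‖ R3 (parallel, all between nodes 0 and 1) = 1/(1/30 + 1/33000 + 1/330) = 27.48 Ω
R_th = 27.48 Ω
I_n = V_th/R_th = 13.74/27.48 = 0.5 A, and R_n = R_th = 27.48 Ω

Final answer: I_n = 0.5 A, R_n = 27.48 Ω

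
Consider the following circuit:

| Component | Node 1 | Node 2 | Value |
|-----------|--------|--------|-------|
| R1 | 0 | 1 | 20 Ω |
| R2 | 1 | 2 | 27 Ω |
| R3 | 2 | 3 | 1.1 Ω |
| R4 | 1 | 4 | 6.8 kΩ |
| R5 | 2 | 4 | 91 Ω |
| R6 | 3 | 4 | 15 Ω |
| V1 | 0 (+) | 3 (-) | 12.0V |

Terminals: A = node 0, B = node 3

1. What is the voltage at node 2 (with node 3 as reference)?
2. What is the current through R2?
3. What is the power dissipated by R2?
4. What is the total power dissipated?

Nodal analysis, taking node 3 as the 0 V reference.
Source V1 fixes V_0 = 12 V.
KCL at each unknown node (sum of currents leaving = 0; resistances in Ω):
  Node 1: (V_1 - 12)/20 + (V_1 - V_2)/27 + (V_1 - V_4)/6800 = 0
  Node 2: (V_2 - V_1)/27 + (V_2 - 0)/1.1 + (V_2 - V_4)/91 = 0
  Node 4: (V_4 - V_1)/6800 + (V_4 - V_2)/91 + (V_4 - 0)/15 = 0
Collecting terms (coefficients in siemens):
  0.08718·V_1 - 0.03704·V_2 - 0.0001471·V_4 = 0.6
  0.9571·V_2 - 0.03704·V_1 - 0.01099·V_4 = 0
  0.0778·V_4 - 0.0001471·V_1 - 0.01099·V_2 = 0
Solving these 3 simultaneous equations (Gaussian elimination) gives:
  V_1 = 6.997 V, V_2 = 0.2714 V, V_4 = 0.05155 V
Part 1:
  Read off the nodal solution: V_2 = 0.2714 V
Part 2:
  I_R2 = (V_1 - V_2)/R2 = (6.997 - 0.2714)/27 = 0.2491 A
  Magnitude: I_R2 = 0.2491 A
Part 3:
  I_R2 = (V_1 - V_2)/R2 = (6.997 - 0.2714)/27 = 0.2491 A
  P_R2 = I_R2² × R2 = (0.2491)² × 27 = 1.676 W
Part 4:
  Power in each resistor, P = (ΔV)²/R:
    P_R1 = (12 - 6.997)²/20 = 1.251 W
    P_R2 = (6.997 - 0.2714)²/27 = 1.676 W
    P_R3 = (0.2714 - 0)²/1.1 = 0.06694 W
    P_R4 = (6.997 - 0.05155)²/6800 = 0.007095 W
    P_R5 = (0.2714 - 0.05155)²/91 = 0.000531 W
    P_R6 = (0 - 0.05155)²/15 = 0.0001772 W
  P_total = P_R1 + P_R2 + P_R3 + P_R4 + P_R5 + P_R6 = 3.002 W

Final answers:
1. V_2 = 0.2714 V
2. I_R2 = 0.2491 A
3. P_R2 = 1.676 W
4. P_total = 3.002 W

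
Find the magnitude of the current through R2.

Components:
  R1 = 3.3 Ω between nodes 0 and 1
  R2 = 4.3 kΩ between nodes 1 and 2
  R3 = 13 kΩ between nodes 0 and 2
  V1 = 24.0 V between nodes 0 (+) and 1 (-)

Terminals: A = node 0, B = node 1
Nodal analysis, taking node 1 as the 0 V reference.
Source V1 fixes V_0 = 24 V.
KCL at each unknown node (sum of currents leaving = 0; resistances in Ω):
  Node 2: (V_2 - 0)/4300 + (V_2 - 24)/13000 = 0
Collecting terms: 0.0003095 × V_2 = 0.001846  =>  V_2 = 5.965 V
I_R2 = (V_1 - V_2)/R2 = (0 - 5.965)/4300 = -0.001387 A
|I_R2| = 0.001387 A

Final answer: |I_R2| = 0.001387 A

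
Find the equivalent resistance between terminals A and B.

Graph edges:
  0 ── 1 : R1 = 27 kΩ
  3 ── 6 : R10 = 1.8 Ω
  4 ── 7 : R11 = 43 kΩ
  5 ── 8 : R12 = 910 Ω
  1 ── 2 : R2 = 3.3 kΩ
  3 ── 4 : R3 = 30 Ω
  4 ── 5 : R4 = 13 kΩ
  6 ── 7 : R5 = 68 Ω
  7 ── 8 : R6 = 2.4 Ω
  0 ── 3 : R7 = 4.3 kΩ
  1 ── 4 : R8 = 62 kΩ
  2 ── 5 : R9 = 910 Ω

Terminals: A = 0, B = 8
The network is not a plain series/parallel combination. Inject a 1 A test current into terminal A (node 0) and return it from terminal B (node 8); then R_eq = V_A / (1 A).
Nodal analysis, taking node 8 as the 0 V reference.
Current source I_test pushes 1 A into node 0 and draws it out of node 8.
KCL at each unknown node (sum of currents leaving = 0; resistances in Ω):
  Node 0: (V_0 - V_1)/27000 + (V_0 - V_3)/4300 - 1 = 0
  Node 1: (V_1 - V_0)/27000 + (V_1 - V_2)/3300 + (V_1 - V_4)/62000 = 0
  Node 2: (V_2 - V_1)/3300 + (V_2 - V_5)/910 = 0
  Node 3: (V_3 - V_0)/4300 + (V_3 - V_4)/30 + (V_3 - V_6)/1.8 = 0
  Node 4: (V_4 - V_1)/62000 + (V_4 - V_3)/30 + (V_4 - V_5)/13000 + (V_4 - V_7)/43000 = 0
  Node 5: (V_5 - V_2)/910 + (V_5 - V_4)/13000 + (V_5 - 0)/910 = 0
  Node 6: (V_6 - V_3)/1.8 + (V_6 - V_7)/68 = 0
  Node 7: (V_7 - V_4)/43000 + (V_7 - V_6)/68 + (V_7 - 0)/2.4 = 0
Collecting terms (coefficients in siemens):
  0.0002696·V_0 - 0.00003704·V_1 - 0.0002326·V_3 = 1
  0.0003562·V_1 - 0.00003704·V_0 - 0.000303·V_2 - 0.00001613·V_4 = 0
  0.001402·V_2 - 0.000303·V_1 - 0.001099·V_5 = 0
  0.5891·V_3 - 0.0002326·V_0 - 0.03333·V_4 - 0.5556·V_6 = 0
  0.03345·V_4 - 0.00001613·V_1 - 0.03333·V_3 - 0.00007692·V_5 - 0.00002326·V_7 = 0
  0.002275·V_5 - 0.001099·V_2 - 0.00007692·V_4 = 0
  0.5703·V_6 - 0.5556·V_3 - 0.01471·V_7 = 0
  0.4314·V_7 - 0.00002326·V_4 - 0.01471·V_6 = 0
Solving these 8 simultaneous equations (Gaussian elimination) gives:
  V_0 = 3844 V, V_1 = 575.1 V, V_2 = 202.8 V, V_3 = 64.15 V
  V_4 = 64.44 V, V_5 = 100.2 V, V_6 = 62.55 V, V_7 = 2.136 V
R_eq = V_0 / 1 A = 3844 Ω = 3.844 kΩ

Final answer: 3.844 kΩ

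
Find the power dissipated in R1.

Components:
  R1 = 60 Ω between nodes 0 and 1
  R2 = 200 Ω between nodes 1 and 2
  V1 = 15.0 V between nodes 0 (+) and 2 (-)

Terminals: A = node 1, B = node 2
Nodal analysis, taking node 2 as the 0 V reference.
Source V1 fixes V_0 = 15 V.
KCL at each unknown node (sum of currents leaving = 0; resistances in Ω):
  Node 1: (V_1 - 15)/60 + (V_1 - 0)/200 = 0
Collecting terms: 0.02167 × V_1 = 0.25  =>  V_1 = 11.54 V
I_R1 = (V_0 - V_1)/R1 = (15 - 11.54)/60 = 0.05769 A
P_R1 = I_R1² × R1 = (0.05769)² × 60 = 0.1997 W

Final answer: 0.1997 W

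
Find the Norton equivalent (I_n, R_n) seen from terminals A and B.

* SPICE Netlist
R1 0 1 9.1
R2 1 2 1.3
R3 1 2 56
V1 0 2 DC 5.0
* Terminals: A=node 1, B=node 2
Find the Thévenin equivalent first; then I_n = V_th/R_th and R_n = R_th.
Step 1 — V_th is the open-circuit voltage V_A - V_B (nothing connected across the terminals).
Nodal analysis, taking node 2 as the 0 V reference.
Source V1 fixes V_0 = 5 V.
KCL at each unknown node (sum of currents leaving = 0; resistances in Ω):
  Node 1: (V_1 - 5)/9.1 + (V_1 - 0)/1.3 + (V_1 - 0)/56 = 0
Collecting terms: 0.897 × V_1 = 0.5495  =>  V_1 = 0.6126 V
V_th = V_1 - V_2 = 0.6126 - 0 = 0.6126 V
Step 2 — R_th: zero the source — replace V1 by a short circuit (node 2 merges into node 0) — and find the resistance seen between A (node 1) and B (node 0).
Reduce the network between node 1 (A) and node 0 (B) by series/parallel combination:
  Rp1 = R1 ‖ R2 ‖ R3 (parallel, all between nodes 0 and 1) = 1/(1/9.1 + 1/1.3 + 1/56) = 1.115 Ω
R_th = 1.115 Ω
I_n = V_th/R_th = 0.6126/1.115 = 0.5495 A, and R_n = R_th = 1.115 Ω

Final answer: I_n = 0.5495 A, R_n = 1.115 Ω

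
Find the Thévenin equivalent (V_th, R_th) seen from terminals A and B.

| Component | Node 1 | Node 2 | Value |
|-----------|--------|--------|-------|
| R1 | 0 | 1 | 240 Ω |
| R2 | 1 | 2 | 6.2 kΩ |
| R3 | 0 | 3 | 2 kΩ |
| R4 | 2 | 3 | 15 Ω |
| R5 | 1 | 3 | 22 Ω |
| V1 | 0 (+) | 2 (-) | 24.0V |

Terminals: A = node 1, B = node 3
Step 1 — V_th is the open-circuit voltage V_A - V_B (nothing connected across the terminals).
Nodal analysis, taking node 2 as the 0 V reference.
Source V1 fixes V_0 = 24 V.
KCL at each unknown node (sum of currents leaving = 0; resistances in Ω):
  Node 1: (V_1 - 24)/240 + (V_1 - 0)/6200 + (V_1 - V_3)/22 = 0
  Node 3: (V_3 - 24)/2000 + (V_3 - 0)/15 + (V_3 - V_1)/22 = 0
Collecting terms (coefficients in siemens):
  0.04978·V_1 - 0.04545·V_3 = 0.1
  0.1126·V_3 - 0.04545·V_1 = 0.012
Determinant D = (0.04978)(0.1126) - (-0.04545)(-0.04545) = 0.00354
V_1 = [(0.1)(0.1126) - (-0.04545)(0.012)]/D = 3.335 V
V_3 = [(0.04978)(0.012) - (0.1)(-0.04545)]/D = 1.453 V
V_th = V_1 - V_3 = 3.335 - 1.453 = 1.882 V
Step 2 — R_th: zero the source — replace V1 by a short circuit (node 2 merges into node 0) — and find the resistance seen between A (node 1) and B (node 3).
Reduce the network between node 1 (A) and node 3 (B) by series/parallel combination:
  Rp1 = R1 ‖ R2 (parallel, both between nodes 0 and 1) = 1/(1/240 + 1/6200) = 231.1 Ω
  Rp2 = R3 ‖ R4 (parallel, both between nodes 0 and 3) = 1/(1/2000 + 1/15) = 14.89 Ω
  Rs1 = Rp1 + Rp2 (series, joined only at node 0) = 231.1 + 14.89 = 245.9 Ω
  Rp3 = R5 ‖ Rs1 (parallel, both between nodes 1 and 3) = 1/(1/22 + 1/245.9) = 20.19 Ω
R_th = 20.19 Ω

Final answer: V_th = 1.882 V, R_th = 20.19 Ω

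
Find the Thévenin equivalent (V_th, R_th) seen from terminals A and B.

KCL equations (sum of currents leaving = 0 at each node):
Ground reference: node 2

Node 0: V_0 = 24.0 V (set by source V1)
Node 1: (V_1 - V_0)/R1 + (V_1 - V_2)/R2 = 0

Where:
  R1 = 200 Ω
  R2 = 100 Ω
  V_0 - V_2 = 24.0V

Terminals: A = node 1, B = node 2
Step 1 — V_th is the open-circuit voltage V_A - V_B (nothing connected across the terminals).
Nodal analysis, taking node 2 as the 0 V reference.
Source V1 fixes V_0 = 24 V.
KCL at each unknown node (sum of currents leaving = 0; resistances in Ω):
  Node 1: (V_1 - 24)/200 + (V_1 - 0)/100 = 0
Collecting terms: 0.015 × V_1 = 0.12  =>  V_1 = 8 V
V_th = V_1 - V_2 = 8 - 0 = 8 V
Step 2 — R_th: zero the source — replace V1 by a short circuit (node 2 merges into node 0) — and find the resistance seen between A (node 1) and B (node 0).
Reduce the network between node 1 (A) and node 0 (B) by series/parallel combination:
  Rp1 = R1 ‖ R2 (parallel, both between nodes 0 and 1) = 1/(1/200 + 1/100) = 66.67 Ω
R_th = 66.67 Ω

Final answer: V_th = 8 V, R_th = 66.67 Ω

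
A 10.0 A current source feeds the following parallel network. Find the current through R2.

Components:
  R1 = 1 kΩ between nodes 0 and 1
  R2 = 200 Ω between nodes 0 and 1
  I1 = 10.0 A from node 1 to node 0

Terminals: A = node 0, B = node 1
All resistors sit directly between nodes 0 and 1, so they are in parallel and share one voltage V; the full source current 10 A splits among them.
1/R_par = 1/1000 + 1/200 = 0.006 S  =>  R_par = 166.7 Ω
V = I × R_par = 10 × 166.7 = 1667 V
I_R2 = V/R2 = 1667/200 = 8.333 A

Final answer: 8.333 A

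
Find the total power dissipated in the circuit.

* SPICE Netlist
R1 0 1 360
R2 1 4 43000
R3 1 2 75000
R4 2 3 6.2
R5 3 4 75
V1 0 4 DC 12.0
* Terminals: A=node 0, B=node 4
Nodal analysis, taking node 4 as the 0 V reference.
Source V1 fixes V_0 = 12 V.
KCL at each unknown node (sum of currents leaving = 0; resistances in Ω):
  Node 1: (V_1 - 12)/360 + (V_1 - 0)/43000 + (V_1 - V_2)/75000 = 0
  Node 2: (V_2 - V_1)/75000 + (V_2 - V_3)/6.2 = 0
  Node 3: (V_3 - V_2)/6.2 + (V_3 - 0)/75 = 0
Collecting terms (coefficients in siemens):
  0.002814·V_1 - 0.00001333·V_2 = 0.03333
  0.1613·V_2 - 0.00001333·V_1 - 0.1613·V_3 = 0
  0.1746·V_3 - 0.1613·V_2 = 0
Solving these 3 simultaneous equations (Gaussian elimination) gives:
  V_1 = 11.84 V, V_2 = 0.01281 V, V_3 = 0.01183 V
Power in each resistor, P = (ΔV)²/R:
  P_R1 = (12 - 11.84)²/360 = 0.00006756 W
  P_R2 = (11.84 - 0)²/43000 = 0.003262 W
  P_R3 = (11.84 - 0.01281)²/75000 = 0.001866 W
  P_R4 = (0.01281 - 0.01183)²/6.2 = 0.0000001543 W
  P_R5 = (0.01183 - 0)²/75 = 0.000001866 W
P_total = P_R1 + P_R2 + P_R3 + P_R4 + P_R5 = 0.005198 W

Final answer: 0.005198 W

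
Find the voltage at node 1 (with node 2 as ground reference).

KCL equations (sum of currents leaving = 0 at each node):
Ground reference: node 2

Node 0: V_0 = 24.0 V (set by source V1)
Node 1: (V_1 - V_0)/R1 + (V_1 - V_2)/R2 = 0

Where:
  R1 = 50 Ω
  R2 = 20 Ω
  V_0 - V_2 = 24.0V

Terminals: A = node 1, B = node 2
Nodal analysis, taking node 2 as the 0 V reference.
Source V1 fixes V_0 = 24 V.
KCL at each unknown node (sum of currents leaving = 0; resistances in Ω):
  Node 1: (V_1 - 24)/50 + (V_1 - 0)/20 = 0
Collecting terms: 0.07 × V_1 = 0.48  =>  V_1 = 6.857 V
The requested potential is V_1 = 6.857 V.

Final answer: V_1 = 6.857 V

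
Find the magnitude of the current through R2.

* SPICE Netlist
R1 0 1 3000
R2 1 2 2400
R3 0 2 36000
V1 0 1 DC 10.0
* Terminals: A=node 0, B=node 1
Nodal analysis, taking node 1 as the 0 V reference.
Source V1 fixes V_0 = 10 V.
KCL at each unknown node (sum of currents leaving = 0; resistances in Ω):
  Node 2: (V_2 - 0)/2400 + (V_2 - 10)/36000 = 0
Collecting terms: 0.0004444 × V_2 = 0.0002778  =>  V_2 = 0.625 V
I_R2 = (V_1 - V_2)/R2 = (0 - 0.625)/2400 = -0.0002604 A
|I_R2| = 0.0002604 A

Final answer: |I_R2| = 0.0002604 A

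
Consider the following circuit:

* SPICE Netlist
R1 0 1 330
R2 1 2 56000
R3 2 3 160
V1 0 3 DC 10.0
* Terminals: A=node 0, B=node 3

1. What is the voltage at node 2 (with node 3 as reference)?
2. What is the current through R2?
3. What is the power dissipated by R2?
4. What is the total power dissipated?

Nodal analysis, taking node 3 as the 0 V reference.
Source V1 fixes V_0 = 10 V.
KCL at each unknown node (sum of currents leaving = 0; resistances in Ω):
  Node 1: (V_1 - 10)/330 + (V_1 - V_2)/56000 = 0
  Node 2: (V_2 - V_1)/56000 + (V_2 - 0)/160 = 0
Collecting terms (coefficients in siemens):
  0.003048·V_1 - 0.00001786·V_2 = 0.0303
  0.006268·V_2 - 0.00001786·V_1 = 0
Determinant D = (0.003048)(0.006268) - (-0.00001786)(-0.00001786) = 0.00001911
V_1 = [(0.0303)(0.006268) - (-0.00001786)(0)]/D = 9.942 V
V_2 = [(0.003048)(0) - (0.0303)(-0.00001786)]/D = 0.02832 V
Part 1:
  Read off the nodal solution: V_2 = 0.02832 V
Part 2:
  I_R2 = (V_1 - V_2)/R2 = (9.942 - 0.02832)/56000 = 0.000177 A
  Magnitude: I_R2 = 0.000177 A
Part 3:
  I_R2 = (V_1 - V_2)/R2 = (9.942 - 0.02832)/56000 = 0.000177 A
  P_R2 = I_R2² × R2 = (0.000177)² × 56000 = 0.001755 W
Part 4:
  Power in each resistor, P = (ΔV)²/R:
    P_R1 = (10 - 9.942)²/330 = 0.00001034 W
    P_R2 = (9.942 - 0.02832)²/56000 = 0.001755 W
    P_R3 = (0.02832 - 0)²/160 = 0.000005014 W
  P_total = P_R1 + P_R2 + P_R3 = 0.00177 W

Final answers:
1. V_2 = 0.02832 V
2. I_R2 = 0.000177 A
3. P_R2 = 0.001755 W
4. P_total = 0.00177 W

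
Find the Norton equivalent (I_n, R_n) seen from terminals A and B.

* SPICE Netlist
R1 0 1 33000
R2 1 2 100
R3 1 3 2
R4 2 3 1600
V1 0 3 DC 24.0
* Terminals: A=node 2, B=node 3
Find the Thévenin equivalent first; then I_n = V_th/R_th and R_n = R_th.
Step 1 — V_th is the open-circuit voltage V_A - V_B (nothing connected across the terminals).
Nodal analysis, taking node 3 as the 0 V reference.
Source V1 fixes V_0 = 24 V.
KCL at each unknown node (sum of currents leaving = 0; resistances in Ω):
  Node 1: (V_1 - 24)/33000 + (V_1 - V_2)/100 + (V_1 - 0)/2 = 0
  Node 2: (V_2 - V_1)/100 + (V_2 - 0)/1600 = 0
Collecting terms (coefficients in siemens):
  0.51·V_1 - 0.01·V_2 = 0.0007273
  0.01063·V_2 - 0.01·V_1 = 0
Determinant D = (0.51)(0.01063) - (-0.01)(-0.01) = 0.005319
V_1 = [(0.0007273)(0.01063) - (-0.01)(0)]/D = 0.001453 V
V_2 = [(0.51)(0) - (0.0007273)(-0.01)]/D = 0.001367 V
V_th = V_2 - V_3 = 0.001367 - 0 = 0.001367 V
Step 2 — R_th: zero the source — replace V1 by a short circuit (node 3 merges into node 0) — and find the resistance seen between A (node 2) and B (node 0).
Reduce the network between node 2 (A) and node 0 (B) by series/parallel combination:
  Rp1 = R1 ‖ R3 (parallel, both between nodes 0 and 1) = 1/(1/33000 + 1/2) = 2 Ω
  Rs1 = R2 + Rp1 (series, joined only at node 1) = 100 + 2 = 102 Ω
  Rp2 = R4 ‖ Rs1 (parallel, both between nodes 0 and 2) = 1/(1/1600 + 1/102) = 95.89 Ω
R_th = 95.89 Ω
I_n = V_th/R_th = 0.001367/95.89 = 0.00001426 A, and R_n = R_th = 95.89 Ω

Final answer: I_n = 1.426e-05 A, R_n = 95.89 Ω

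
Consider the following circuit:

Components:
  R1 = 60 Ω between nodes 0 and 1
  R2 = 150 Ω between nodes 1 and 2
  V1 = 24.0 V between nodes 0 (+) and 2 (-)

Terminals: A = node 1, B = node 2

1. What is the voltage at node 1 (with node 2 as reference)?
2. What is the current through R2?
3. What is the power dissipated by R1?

Nodal analysis, taking node 2 as the 0 V reference.
Source V1 fixes V_0 = 24 V.
KCL at each unknown node (sum of currents leaving = 0; resistances in Ω):
  Node 1: (V_1 - 24)/60 + (V_1 - 0)/150 = 0
Collecting terms: 0.02333 × V_1 = 0.4  =>  V_1 = 17.14 V
Part 1:
  Read off the nodal solution: V_1 = 17.14 V
Part 2:
  I_R2 = (V_1 - V_2)/R2 = (17.14 - 0)/150 = 0.1143 A
  Magnitude: I_R2 = 0.1143 A
Part 3:
  I_R1 = (V_0 - V_1)/R1 = (24 - 17.14)/60 = 0.1143 A
  P_R1 = I_R1² × R1 = (0.1143)² × 60 = 0.7837 W

Final answers:
1. V_1 = 17.14 V
2. I_R2 = 0.1143 A
3. P_R1 = 0.7837 W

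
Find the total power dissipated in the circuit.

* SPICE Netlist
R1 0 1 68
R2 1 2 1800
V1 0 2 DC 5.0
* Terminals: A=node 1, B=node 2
Nodal analysis, taking node 2 as the 0 V reference.
Source V1 fixes V_0 = 5 V.
KCL at each unknown node (sum of currents leaving = 0; resistances in Ω):
  Node 1: (V_1 - 5)/68 + (V_1 - 0)/1800 = 0
Collecting terms: 0.01526 × V_1 = 0.07353  =>  V_1 = 4.818 V
Power in each resistor, P = (ΔV)²/R:
  P_R1 = (5 - 4.818)²/68 = 0.0004872 W
  P_R2 = (4.818 - 0)²/1800 = 0.0129 W
P_total = P_R1 + P_R2 = 0.01338 W

Final answer: 0.01338 W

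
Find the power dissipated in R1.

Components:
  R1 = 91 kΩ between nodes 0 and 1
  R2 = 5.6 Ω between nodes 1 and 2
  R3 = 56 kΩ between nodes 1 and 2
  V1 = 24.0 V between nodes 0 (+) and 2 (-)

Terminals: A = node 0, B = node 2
Nodal analysis, taking node 2 as the 0 V reference.
Source V1 fixes V_0 = 24 V.
KCL at each unknown node (sum of currents leaving = 0; resistances in Ω):
  Node 1: (V_1 - 24)/91000 + (V_1 - 0)/5.6 + (V_1 - 0)/56000 = 0
Collecting terms: 0.1786 × V_1 = 0.0002637  =>  V_1 = 0.001477 V
I_R1 = (V_0 - V_1)/R1 = (24 - 0.001477)/91000 = 0.0002637 A
P_R1 = I_R1² × R1 = (0.0002637)² × 91000 = 0.006329 W

Final answer: 0.006329 W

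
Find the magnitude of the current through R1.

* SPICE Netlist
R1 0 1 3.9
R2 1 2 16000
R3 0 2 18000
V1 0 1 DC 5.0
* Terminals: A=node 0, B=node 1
Nodal analysis, taking node 1 as the 0 V reference.
Source V1 fixes V_0 = 5 V.
KCL at each unknown node (sum of currents leaving = 0; resistances in Ω):
  Node 2: (V_2 - 0)/16000 + (V_2 - 5)/18000 = 0
Collecting terms: 0.0001181 × V_2 = 0.0002778  =>  V_2 = 2.353 V
I_R1 = (V_0 - V_1)/R1 = (5 - 0)/3.9 = 1.282 A
|I_R1| = 1.282 A

Final answer: |I_R1| = 1.282 A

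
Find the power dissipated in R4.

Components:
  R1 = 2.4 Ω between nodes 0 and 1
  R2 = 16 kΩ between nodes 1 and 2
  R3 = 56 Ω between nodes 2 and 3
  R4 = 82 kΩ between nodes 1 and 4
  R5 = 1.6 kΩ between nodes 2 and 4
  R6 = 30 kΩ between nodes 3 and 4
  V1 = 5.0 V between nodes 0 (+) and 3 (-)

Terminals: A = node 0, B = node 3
Nodal analysis, taking node 3 as the 0 V reference.
Source V1 fixes V_0 = 5 V.
KCL at each unknown node (sum of currents leaving = 0; resistances in Ω):
  Node 1: (V_1 - 5)/2.4 + (V_1 - V_2)/16000 + (V_1 - V_4)/82000 = 0
  Node 2: (V_2 - V_1)/16000 + (V_2 - 0)/56 + (V_2 - V_4)/1600 = 0
  Node 4: (V_4 - V_1)/82000 + (V_4 - V_2)/1600 + (V_4 - 0)/30000 = 0
Collecting terms (coefficients in siemens):
  0.4167·V_1 - 0.0000625·V_2 - 0.0000122·V_4 = 2.083
  0.01854·V_2 - 0.0000625·V_1 - 0.000625·V_4 = 0
  0.0006705·V_4 - 0.0000122·V_1 - 0.000625·V_2 = 0
Solving these 3 simultaneous equations (Gaussian elimination) gives:
  V_1 = 4.999 V, V_2 = 0.02056 V, V_4 = 0.1101 V
I_R4 = (V_1 - V_4)/R4 = (4.999 - 0.1101)/82000 = 0.00005962 A
P_R4 = I_R4² × R4 = (0.00005962)² × 82000 = 0.0002915 W

Final answer: 0.0002915 W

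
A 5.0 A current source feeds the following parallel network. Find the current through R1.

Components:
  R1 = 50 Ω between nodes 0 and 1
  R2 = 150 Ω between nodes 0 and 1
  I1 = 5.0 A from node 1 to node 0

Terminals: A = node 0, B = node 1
All resistors sit directly between nodes 0 and 1, so they are in parallel and share one voltage V; the full source current 5 A splits among them.
1/R_par = 1/50 + 1/150 = 0.02667 S  =>  R_par = 37.5 Ω
V = I × R_par = 5 × 37.5 = 187.5 V
I_R1 = V/R1 = 187.5/50 = 3.75 A

Final answer: 3.75 A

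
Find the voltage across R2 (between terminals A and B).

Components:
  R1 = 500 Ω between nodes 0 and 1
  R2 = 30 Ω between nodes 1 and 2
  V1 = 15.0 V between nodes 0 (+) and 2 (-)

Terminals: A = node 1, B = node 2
R1 and R2 are in series across V1 (node 0 → node 1 → node 2), and the output A–B is taken across R2, so this is a voltage divider.
Series current: I = V1/(R1 + R2) = 15/(500 + 30) = 15/530 = 0.0283 A
V_R2 = I × R2 = V1 × R2/(R1 + R2) = 15 × 30/530 = 0.8491 V

Final answer: 0.8491 V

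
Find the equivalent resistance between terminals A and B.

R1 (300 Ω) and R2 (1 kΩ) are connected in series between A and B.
Reduce the network between node 0 (A) and node 2 (B) by series/parallel combination:
  Rs1 = R1 + R2 (series, joined only at node 1) = 300 + 1000 = 1300 Ω
R_eq = 1.3 kΩ

Final answer: 1.3 kΩ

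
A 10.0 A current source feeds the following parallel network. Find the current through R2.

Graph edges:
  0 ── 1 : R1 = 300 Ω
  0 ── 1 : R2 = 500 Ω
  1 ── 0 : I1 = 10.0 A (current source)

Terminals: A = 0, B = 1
All resistors sit directly between nodes 0 and 1, so they are in parallel and share one voltage V; the full source current 10 A splits among them.
1/R_par = 1/300 + 1/500 = 0.005333 S  =>  R_par = 187.5 Ω
V = I × R_par = 10 × 187.5 = 1875 V
I_R2 = V/R2 = 1875/500 = 3.75 A

Final answer: 3.75 A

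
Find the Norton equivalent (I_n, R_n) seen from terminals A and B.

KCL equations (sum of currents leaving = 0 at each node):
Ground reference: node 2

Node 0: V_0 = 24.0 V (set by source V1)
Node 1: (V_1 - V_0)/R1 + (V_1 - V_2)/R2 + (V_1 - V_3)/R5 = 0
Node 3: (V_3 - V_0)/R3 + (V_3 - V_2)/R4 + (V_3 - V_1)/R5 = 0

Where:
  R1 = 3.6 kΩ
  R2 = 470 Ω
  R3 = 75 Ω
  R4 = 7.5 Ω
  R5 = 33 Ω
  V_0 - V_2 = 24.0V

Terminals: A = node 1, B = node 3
Find the Thévenin equivalent first; then I_n = V_th/R_th and R_n = R_th.
Step 1 — V_th is the open-circuit voltage V_A - V_B (nothing connected across the terminals).
Nodal analysis, taking node 2 as the 0 V reference.
Source V1 fixes V_0 = 24 V.
KCL at each unknown node (sum of currents leaving = 0; resistances in Ω):
  Node 1: (V_1 - 24)/3600 + (V_1 - 0)/470 + (V_1 - V_3)/33 = 0
  Node 3: (V_3 - 24)/75 + (V_3 - 0)/7.5 + (V_3 - V_1)/33 = 0
Collecting terms (coefficients in siemens):
  0.03271·V_1 - 0.0303·V_3 = 0.006667
  0.177·V_3 - 0.0303·V_1 = 0.32
Determinant D = (0.03271)(0.177) - (-0.0303)(-0.0303) = 0.00487
V_1 = [(0.006667)(0.177) - (-0.0303)(0.32)]/D = 2.233 V
V_3 = [(0.03271)(0.32) - (0.006667)(-0.0303)]/D = 2.191 V
V_th = V_1 - V_3 = 2.233 - 2.191 = 0.04272 V
Step 2 — R_th: zero the source — replace V1 by a short circuit (node 2 merges into node 0) — and find the resistance seen between A (node 1) and B (node 3).
Reduce the network between node 1 (A) and node 3 (B) by series/parallel combination:
  Rp1 = R1 ‖ R2 (parallel, both between nodes 0 and 1) = 1/(1/3600 + 1/470) = 415.7 Ω
  Rp2 = R3 ‖ R4 (parallel, both between nodes 0 and 3) = 1/(1/75 + 1/7.5) = 6.818 Ω
  Rs1 = Rp1 + Rp2 (series, joined only at node 0) = 415.7 + 6.818 = 422.5 Ω
  Rp3 = R5 ‖ Rs1 (parallel, both between nodes 1 and 3) = 1/(1/33 + 1/422.5) = 30.61 Ω
R_th = 30.61 Ω
I_n = V_th/R_th = 0.04272/30.61 = 0.001396 A, and R_n = R_th = 30.61 Ω

Final answer: I_n = 0.001396 A, R_n = 30.61 Ω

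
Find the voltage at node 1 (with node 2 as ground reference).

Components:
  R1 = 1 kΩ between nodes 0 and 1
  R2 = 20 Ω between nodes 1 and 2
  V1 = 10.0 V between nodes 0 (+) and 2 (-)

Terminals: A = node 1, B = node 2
Nodal analysis, taking node 2 as the 0 V reference.
Source V1 fixes V_0 = 10 V.
KCL at each unknown node (sum of currents leaving = 0; resistances in Ω):
  Node 1: (V_1 - 10)/1000 + (V_1 - 0)/20 = 0
Collecting terms: 0.051 × V_1 = 0.01  =>  V_1 = 0.1961 V
The requested potential is V_1 = 0.1961 V.

Final answer: V_1 = 0.1961 V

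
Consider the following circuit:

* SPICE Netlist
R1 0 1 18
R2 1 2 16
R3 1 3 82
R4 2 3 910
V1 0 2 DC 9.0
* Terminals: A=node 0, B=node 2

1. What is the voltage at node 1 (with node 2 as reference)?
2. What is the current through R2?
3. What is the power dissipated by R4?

Nodal analysis, taking node 2 as the 0 V reference.
Source V1 fixes V_0 = 9 V.
KCL at each unknown node (sum of currents leaving = 0; resistances in Ω):
  Node 1: (V_1 - 9)/18 + (V_1 - 0)/16 + (V_1 - V_3)/82 = 0
  Node 3: (V_3 - V_1)/82 + (V_3 - 0)/910 = 0
Collecting terms (coefficients in siemens):
  0.1303·V_1 - 0.0122·V_3 = 0.5
  0.01329·V_3 - 0.0122·V_1 = 0
Determinant D = (0.1303)(0.01329) - (-0.0122)(-0.0122) = 0.001583
V_1 = [(0.5)(0.01329) - (-0.0122)(0)]/D = 4.199 V
V_3 = [(0.1303)(0) - (0.5)(-0.0122)]/D = 3.852 V
Part 1:
  Read off the nodal solution: V_1 = 4.199 V
Part 2:
  I_R2 = (V_1 - V_2)/R2 = (4.199 - 0)/16 = 0.2625 A
  Magnitude: I_R2 = 0.2625 A
Part 3:
  I_R4 = (V_2 - V_3)/R4 = (0 - 3.852)/910 = -0.004233 A
  P_R4 = I_R4² × R4 = (-0.004233)² × 910 = 0.01631 W

Final answers:
1. V_1 = 4.199 V
2. I_R2 = 0.2625 A
3. P_R4 = 0.01631 W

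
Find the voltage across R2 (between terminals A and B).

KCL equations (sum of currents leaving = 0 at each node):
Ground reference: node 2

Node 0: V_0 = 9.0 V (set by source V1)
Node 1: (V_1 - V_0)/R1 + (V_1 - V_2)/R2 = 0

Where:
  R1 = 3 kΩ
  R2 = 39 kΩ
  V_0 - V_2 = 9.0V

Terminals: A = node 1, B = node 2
R1 and R2 are in series across V1 (node 0 → node 1 → node 2), and the output A–B is taken across R2, so this is a voltage divider.
Series current: I = V1/(R1 + R2) = 9/(3000 + 39000) = 9/42000 = 0.0002143 A
V_R2 = I × R2 = V1 × R2/(R1 + R2) = 9 × 39000/42000 = 8.357 V

Final answer: 8.357 V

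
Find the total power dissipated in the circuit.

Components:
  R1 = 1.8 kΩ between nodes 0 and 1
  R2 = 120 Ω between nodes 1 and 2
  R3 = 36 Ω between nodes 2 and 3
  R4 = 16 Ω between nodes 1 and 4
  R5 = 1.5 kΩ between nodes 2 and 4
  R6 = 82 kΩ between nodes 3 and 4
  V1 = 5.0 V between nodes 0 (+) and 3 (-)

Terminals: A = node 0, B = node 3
Nodal analysis, taking node 3 as the 0 V reference.
Source V1 fixes V_0 = 5 V.
KCL at each unknown node (sum of currents leaving = 0; resistances in Ω):
  Node 1: (V_1 - 5)/1800 + (V_1 - V_2)/120 + (V_1 - V_4)/16 = 0
  Node 2: (V_2 - V_1)/120 + (V_2 - 0)/36 + (V_2 - V_4)/1500 = 0
  Node 4: (V_4 - V_1)/16 + (V_4 - V_2)/1500 + (V_4 - 0)/82000 = 0
Collecting terms (coefficients in siemens):
  0.07139·V_1 - 0.008333·V_2 - 0.0625·V_4 = 0.002778
  0.03678·V_2 - 0.008333·V_1 - 0.0006667·V_4 = 0
  0.06318·V_4 - 0.0625·V_1 - 0.0006667·V_2 = 0
Solving these 3 simultaneous equations (Gaussian elimination) gives:
  V_1 = 0.3774 V, V_2 = 0.09229 V, V_4 = 0.3743 V
Power in each resistor, P = (ΔV)²/R:
  P_R1 = (5 - 0.3774)²/1800 = 0.01187 W
  P_R2 = (0.3774 - 0.09229)²/120 = 0.0006772 W
  P_R3 = (0.09229 - 0)²/36 = 0.0002366 W
  P_R4 = (0.3774 - 0.3743)²/16 = 0.0000005932 W
  P_R5 = (0.09229 - 0.3743)²/1500 = 0.00005301 W
  P_R6 = (0 - 0.3743)²/82000 = 0.000001708 W
P_total = P_R1 + P_R2 + P_R3 + P_R4 + P_R5 + P_R6 = 0.01284 W

Final answer: 0.01284 W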